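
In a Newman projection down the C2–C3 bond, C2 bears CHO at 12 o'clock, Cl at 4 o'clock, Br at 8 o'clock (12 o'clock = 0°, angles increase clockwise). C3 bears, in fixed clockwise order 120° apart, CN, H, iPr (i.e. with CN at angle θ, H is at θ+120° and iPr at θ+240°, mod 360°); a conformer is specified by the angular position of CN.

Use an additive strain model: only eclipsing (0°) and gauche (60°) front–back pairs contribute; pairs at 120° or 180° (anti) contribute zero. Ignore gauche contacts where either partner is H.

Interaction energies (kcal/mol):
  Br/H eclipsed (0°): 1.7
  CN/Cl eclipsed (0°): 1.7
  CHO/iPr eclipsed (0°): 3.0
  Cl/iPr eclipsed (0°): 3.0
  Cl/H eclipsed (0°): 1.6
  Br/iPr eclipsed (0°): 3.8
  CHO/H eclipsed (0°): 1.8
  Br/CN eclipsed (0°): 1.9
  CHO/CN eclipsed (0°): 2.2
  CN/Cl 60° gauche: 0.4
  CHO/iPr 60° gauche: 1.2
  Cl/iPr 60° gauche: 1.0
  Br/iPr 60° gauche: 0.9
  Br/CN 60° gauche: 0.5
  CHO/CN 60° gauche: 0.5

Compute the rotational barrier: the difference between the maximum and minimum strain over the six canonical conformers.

CN at 0° (eclipsed): CHO(0°)/CN(0°) eclipsed 2.2; Cl(120°)/H(120°) eclipsed 1.6; Br(240°)/iPr(240°) eclipsed 3.8 → 7.6 kcal/mol.
CN at 60° (staggered): CHO(0°)/CN(60°) gauche 0.5; CHO(0°)/iPr(300°) gauche 1.2; Cl(120°)/CN(60°) gauche 0.4; Br(240°)/iPr(300°) gauche 0.9 → 3.0 kcal/mol.
CN at 120° (eclipsed): CHO(0°)/iPr(0°) eclipsed 3.0; Cl(120°)/CN(120°) eclipsed 1.7; Br(240°)/H(240°) eclipsed 1.7 → 6.4 kcal/mol.
CN at 180° (staggered): CHO(0°)/iPr(60°) gauche 1.2; Cl(120°)/CN(180°) gauche 0.4; Cl(120°)/iPr(60°) gauche 1.0; Br(240°)/CN(180°) gauche 0.5 → 3.1 kcal/mol.
CN at 240° (eclipsed): CHO(0°)/H(0°) eclipsed 1.8; Cl(120°)/iPr(120°) eclipsed 3.0; Br(240°)/CN(240°) eclipsed 1.9 → 6.7 kcal/mol.
CN at 300° (staggered): CHO(0°)/CN(300°) gauche 0.5; Cl(120°)/iPr(180°) gauche 1.0; Br(240°)/CN(300°) gauche 0.5; Br(240°)/iPr(180°) gauche 0.9 → 2.9 kcal/mol.
Max at 0° (7.6 kcal/mol), min at 300° (2.9 kcal/mol); barrier = 4.7 kcal/mol.

4.7 kcal/mol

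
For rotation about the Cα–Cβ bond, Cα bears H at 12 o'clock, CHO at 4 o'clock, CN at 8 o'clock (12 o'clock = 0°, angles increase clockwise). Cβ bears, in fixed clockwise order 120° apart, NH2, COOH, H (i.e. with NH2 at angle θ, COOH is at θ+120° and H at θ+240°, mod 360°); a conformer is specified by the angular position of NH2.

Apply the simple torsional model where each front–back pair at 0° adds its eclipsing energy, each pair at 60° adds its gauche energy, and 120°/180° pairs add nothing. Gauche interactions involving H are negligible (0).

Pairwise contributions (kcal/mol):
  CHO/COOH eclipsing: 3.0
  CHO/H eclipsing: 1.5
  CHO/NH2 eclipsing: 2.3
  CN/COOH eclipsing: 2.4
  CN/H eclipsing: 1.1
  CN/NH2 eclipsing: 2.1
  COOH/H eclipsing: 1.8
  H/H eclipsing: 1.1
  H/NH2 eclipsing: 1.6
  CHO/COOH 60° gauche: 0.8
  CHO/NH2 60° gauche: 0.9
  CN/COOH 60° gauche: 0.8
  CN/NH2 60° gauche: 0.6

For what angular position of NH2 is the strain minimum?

NH2 at 0° (eclipsed): H(0°)/NH2(0°) eclipsed 1.6; CHO(120°)/COOH(120°) eclipsed 3.0; CN(240°)/H(240°) eclipsed 1.1 → 5.7 kcal/mol.
NH2 at 60° (staggered): CHO(120°)/NH2(60°) gauche 0.9; CHO(120°)/COOH(180°) gauche 0.8; CN(240°)/COOH(180°) gauche 0.8 → 2.5 kcal/mol.
NH2 at 120° (eclipsed): H(0°)/H(0°) eclipsed 1.1; CHO(120°)/NH2(120°) eclipsed 2.3; CN(240°)/COOH(240°) eclipsed 2.4 → 5.8 kcal/mol.
NH2 at 180° (staggered): CHO(120°)/NH2(180°) gauche 0.9; CN(240°)/NH2(180°) gauche 0.6; CN(240°)/COOH(300°) gauche 0.8 → 2.3 kcal/mol.
NH2 at 240° (eclipsed): H(0°)/COOH(0°) eclipsed 1.8; CHO(120°)/H(120°) eclipsed 1.5; CN(240°)/NH2(240°) eclipsed 2.1 → 5.4 kcal/mol.
NH2 at 300° (staggered): CHO(120°)/COOH(60°) gauche 0.8; CN(240°)/NH2(300°) gauche 0.6 → 1.4 kcal/mol.
The minimum (1.4 kcal/mol) occurs with NH2 at 300°.

300°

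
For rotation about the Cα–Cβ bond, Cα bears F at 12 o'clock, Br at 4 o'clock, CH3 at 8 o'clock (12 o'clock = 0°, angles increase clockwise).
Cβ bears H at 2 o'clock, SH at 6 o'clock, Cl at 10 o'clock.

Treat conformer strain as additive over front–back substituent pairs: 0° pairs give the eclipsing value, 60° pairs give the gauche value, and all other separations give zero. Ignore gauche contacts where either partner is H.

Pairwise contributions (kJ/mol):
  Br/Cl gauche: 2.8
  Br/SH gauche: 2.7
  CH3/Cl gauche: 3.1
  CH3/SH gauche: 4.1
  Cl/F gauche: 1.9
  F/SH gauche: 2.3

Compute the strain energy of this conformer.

This conformer (staggered): F–Cl gauche, Br–SH gauche, CH3–SH gauche, CH3–Cl gauche; 1.9 + 2.7 + 4.1 + 3.1 = 11.8 kJ/mol.

11.8 kJ/mol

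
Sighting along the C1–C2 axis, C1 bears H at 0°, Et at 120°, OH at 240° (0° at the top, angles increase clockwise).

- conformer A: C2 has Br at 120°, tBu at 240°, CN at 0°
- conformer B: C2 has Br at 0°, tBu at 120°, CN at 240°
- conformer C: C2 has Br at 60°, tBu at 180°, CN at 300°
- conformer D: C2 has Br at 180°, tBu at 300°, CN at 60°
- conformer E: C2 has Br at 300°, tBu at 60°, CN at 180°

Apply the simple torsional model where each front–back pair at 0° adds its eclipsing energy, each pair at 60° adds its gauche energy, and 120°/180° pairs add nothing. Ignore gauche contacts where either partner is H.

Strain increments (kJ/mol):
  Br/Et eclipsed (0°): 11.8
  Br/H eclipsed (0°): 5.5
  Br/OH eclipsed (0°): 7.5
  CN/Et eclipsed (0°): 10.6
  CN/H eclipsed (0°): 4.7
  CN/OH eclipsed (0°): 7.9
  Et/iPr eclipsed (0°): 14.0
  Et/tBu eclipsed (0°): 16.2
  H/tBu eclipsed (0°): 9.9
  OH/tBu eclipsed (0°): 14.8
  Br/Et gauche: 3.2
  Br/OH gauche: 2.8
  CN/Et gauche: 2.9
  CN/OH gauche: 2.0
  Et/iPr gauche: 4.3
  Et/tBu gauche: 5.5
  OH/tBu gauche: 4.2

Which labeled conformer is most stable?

D

A (eclipsed): H(0°)/CN(0°) eclipsed 4.7; Et(120°)/Br(120°) eclipsed 11.8; OH(240°)/tBu(240°) eclipsed 14.8 → 31.3 kJ/mol.
B (eclipsed): H(0°)/Br(0°) eclipsed 5.5; Et(120°)/tBu(120°) eclipsed 16.2; OH(240°)/CN(240°) eclipsed 7.9 → 29.6 kJ/mol.
C (staggered): Et(120°)/Br(60°) gauche 3.2; Et(120°)/tBu(180°) gauche 5.5; OH(240°)/tBu(180°) gauche 4.2; OH(240°)/CN(300°) gauche 2.0 → 14.9 kJ/mol.
D (staggered): Et(120°)/Br(180°) gauche 3.2; Et(120°)/CN(60°) gauche 2.9; OH(240°)/Br(180°) gauche 2.8; OH(240°)/tBu(300°) gauche 4.2 → 13.1 kJ/mol.
E (staggered): Et(120°)/tBu(60°) gauche 5.5; Et(120°)/CN(180°) gauche 2.9; OH(240°)/Br(300°) gauche 2.8; OH(240°)/CN(180°) gauche 2.0 → 13.2 kJ/mol.
D has the lowest total (13.1 kJ/mol).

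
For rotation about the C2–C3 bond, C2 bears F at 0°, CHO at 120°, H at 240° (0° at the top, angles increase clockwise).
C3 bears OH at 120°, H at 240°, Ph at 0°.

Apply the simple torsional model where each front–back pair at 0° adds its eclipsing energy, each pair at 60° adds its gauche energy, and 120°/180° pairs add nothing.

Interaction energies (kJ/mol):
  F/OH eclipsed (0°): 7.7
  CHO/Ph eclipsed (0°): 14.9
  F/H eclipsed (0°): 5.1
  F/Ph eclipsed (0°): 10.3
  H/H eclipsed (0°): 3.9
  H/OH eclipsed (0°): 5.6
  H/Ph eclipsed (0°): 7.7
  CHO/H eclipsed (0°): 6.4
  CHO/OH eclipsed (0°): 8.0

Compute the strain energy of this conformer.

This conformer (eclipsed): F–Ph eclipsed, CHO–OH eclipsed, H–H eclipsed; 10.3 + 8.0 + 3.9 = 22.2 kJ/mol.

22.2 kJ/mol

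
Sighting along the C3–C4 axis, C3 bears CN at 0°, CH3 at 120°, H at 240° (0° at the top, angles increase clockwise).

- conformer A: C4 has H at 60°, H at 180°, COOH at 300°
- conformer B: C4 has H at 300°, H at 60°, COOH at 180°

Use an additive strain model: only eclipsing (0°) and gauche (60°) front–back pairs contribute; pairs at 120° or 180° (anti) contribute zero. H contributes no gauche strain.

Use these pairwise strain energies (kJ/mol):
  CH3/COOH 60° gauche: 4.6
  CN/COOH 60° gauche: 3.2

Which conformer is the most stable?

A is staggered. CN at 0° is gauche with COOH at 300° (3.2). Total 3.2 kJ/mol.
B is staggered. CH3 at 120° is gauche with COOH at 180° (4.6). Total 4.6 kJ/mol.
A has the lowest total (3.2 kJ/mol).

A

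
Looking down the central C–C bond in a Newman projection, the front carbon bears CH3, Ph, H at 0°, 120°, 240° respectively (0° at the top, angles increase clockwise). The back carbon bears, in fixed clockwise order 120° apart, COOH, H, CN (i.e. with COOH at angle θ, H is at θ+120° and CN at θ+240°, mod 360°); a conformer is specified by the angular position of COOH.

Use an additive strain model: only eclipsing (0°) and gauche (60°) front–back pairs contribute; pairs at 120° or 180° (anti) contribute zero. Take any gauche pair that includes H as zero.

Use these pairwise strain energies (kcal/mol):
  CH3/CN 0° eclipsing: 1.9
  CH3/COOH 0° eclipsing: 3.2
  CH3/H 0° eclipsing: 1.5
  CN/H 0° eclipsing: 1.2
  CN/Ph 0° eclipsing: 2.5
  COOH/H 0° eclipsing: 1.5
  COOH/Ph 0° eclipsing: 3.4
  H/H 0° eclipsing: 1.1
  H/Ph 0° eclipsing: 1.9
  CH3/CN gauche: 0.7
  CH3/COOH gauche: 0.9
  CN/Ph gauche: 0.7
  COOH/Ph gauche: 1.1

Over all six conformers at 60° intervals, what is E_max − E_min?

COOH at 0° is eclipsed. CH3 at 0° is eclipsed with COOH at 0° (3.2); Ph at 120° is eclipsed with H at 120° (1.9); H at 240° is eclipsed with CN at 240° (1.2). Total 6.3 kcal/mol.
COOH at 60° is staggered. CH3 at 0° is gauche with COOH at 60° (0.9); CH3 at 0° is gauche with CN at 300° (0.7); Ph at 120° is gauche with COOH at 60° (1.1). Total 2.7 kcal/mol.
COOH at 120° is eclipsed. CH3 at 0° is eclipsed with CN at 0° (1.9); Ph at 120° is eclipsed with COOH at 120° (3.4); H at 240° is eclipsed with H at 240° (1.1). Total 6.4 kcal/mol.
COOH at 180° is staggered. CH3 at 0° is gauche with CN at 60° (0.7); Ph at 120° is gauche with COOH at 180° (1.1); Ph at 120° is gauche with CN at 60° (0.7). Total 2.5 kcal/mol.
COOH at 240° is eclipsed. CH3 at 0° is eclipsed with H at 0° (1.5); Ph at 120° is eclipsed with CN at 120° (2.5); H at 240° is eclipsed with COOH at 240° (1.5). Total 5.5 kcal/mol.
COOH at 300° is staggered. CH3 at 0° is gauche with COOH at 300° (0.9); Ph at 120° is gauche with CN at 180° (0.7). Total 1.6 kcal/mol.
Max at 120° (6.4 kcal/mol), min at 300° (1.6 kcal/mol); barrier = 4.8 kcal/mol.

4.8 kcal/mol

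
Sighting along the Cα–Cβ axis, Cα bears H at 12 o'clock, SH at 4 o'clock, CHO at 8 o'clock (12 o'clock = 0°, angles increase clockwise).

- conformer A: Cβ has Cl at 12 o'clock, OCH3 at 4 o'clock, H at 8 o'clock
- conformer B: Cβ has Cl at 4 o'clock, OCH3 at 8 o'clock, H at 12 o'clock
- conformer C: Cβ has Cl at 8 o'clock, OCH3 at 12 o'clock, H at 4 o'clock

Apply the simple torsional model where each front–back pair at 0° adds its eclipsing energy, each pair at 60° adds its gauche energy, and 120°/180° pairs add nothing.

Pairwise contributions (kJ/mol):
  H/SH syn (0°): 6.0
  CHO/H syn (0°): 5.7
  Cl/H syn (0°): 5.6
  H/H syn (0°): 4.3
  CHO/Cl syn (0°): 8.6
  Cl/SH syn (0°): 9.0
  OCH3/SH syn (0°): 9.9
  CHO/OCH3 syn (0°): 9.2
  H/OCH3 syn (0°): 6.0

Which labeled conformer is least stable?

B

A (eclipsed): H–Cl eclipsed, SH–OCH3 eclipsed, CHO–H eclipsed; 5.6 + 9.9 + 5.7 = 21.2 kJ/mol.
B (eclipsed): H–H eclipsed, SH–Cl eclipsed, CHO–OCH3 eclipsed; 4.3 + 9.0 + 9.2 = 22.5 kJ/mol.
C (eclipsed): H–OCH3 eclipsed, SH–H eclipsed, CHO–Cl eclipsed; 6.0 + 6.0 + 8.6 = 20.6 kJ/mol.
B has the highest total (22.5 kJ/mol).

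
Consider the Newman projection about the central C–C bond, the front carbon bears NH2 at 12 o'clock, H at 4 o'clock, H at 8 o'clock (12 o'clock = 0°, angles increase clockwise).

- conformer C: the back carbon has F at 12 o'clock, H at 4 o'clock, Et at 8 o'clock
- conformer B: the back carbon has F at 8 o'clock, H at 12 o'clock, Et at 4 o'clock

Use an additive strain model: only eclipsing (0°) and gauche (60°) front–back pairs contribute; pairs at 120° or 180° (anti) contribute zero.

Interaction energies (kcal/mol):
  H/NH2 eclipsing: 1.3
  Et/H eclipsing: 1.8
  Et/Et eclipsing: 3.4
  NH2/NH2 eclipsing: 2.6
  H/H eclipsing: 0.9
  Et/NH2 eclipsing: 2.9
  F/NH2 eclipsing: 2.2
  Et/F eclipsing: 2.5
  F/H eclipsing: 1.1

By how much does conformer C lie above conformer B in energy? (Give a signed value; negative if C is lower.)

+0.7 kcal/mol

C (eclipsed): NH2–F eclipsed, H–H eclipsed, H–Et eclipsed; 2.2 + 0.9 + 1.8 = 4.9 kcal/mol.
B (eclipsed): NH2–H eclipsed, H–Et eclipsed, H–F eclipsed; 1.3 + 1.8 + 1.1 = 4.2 kcal/mol.
E(C) − E(B) = 4.9 − 4.2 = +0.7 kcal/mol.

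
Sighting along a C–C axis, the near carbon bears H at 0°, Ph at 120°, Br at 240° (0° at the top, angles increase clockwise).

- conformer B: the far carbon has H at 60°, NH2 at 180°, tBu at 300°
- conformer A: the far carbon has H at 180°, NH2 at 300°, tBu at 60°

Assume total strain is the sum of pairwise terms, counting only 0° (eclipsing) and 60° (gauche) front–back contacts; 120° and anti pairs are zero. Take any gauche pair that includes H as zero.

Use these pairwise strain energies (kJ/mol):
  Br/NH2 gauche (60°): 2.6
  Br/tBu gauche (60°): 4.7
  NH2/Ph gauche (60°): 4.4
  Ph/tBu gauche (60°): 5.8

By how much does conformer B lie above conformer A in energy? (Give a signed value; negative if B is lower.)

B (staggered): Ph(120°)/NH2(180°) gauche 4.4; Br(240°)/NH2(180°) gauche 2.6; Br(240°)/tBu(300°) gauche 4.7 → 11.7 kJ/mol.
A (staggered): Ph(120°)/tBu(60°) gauche 5.8; Br(240°)/NH2(300°) gauche 2.6 → 8.4 kJ/mol.
E(B) − E(A) = 11.7 − 8.4 = +3.3 kJ/mol.

+3.3 kJ/mol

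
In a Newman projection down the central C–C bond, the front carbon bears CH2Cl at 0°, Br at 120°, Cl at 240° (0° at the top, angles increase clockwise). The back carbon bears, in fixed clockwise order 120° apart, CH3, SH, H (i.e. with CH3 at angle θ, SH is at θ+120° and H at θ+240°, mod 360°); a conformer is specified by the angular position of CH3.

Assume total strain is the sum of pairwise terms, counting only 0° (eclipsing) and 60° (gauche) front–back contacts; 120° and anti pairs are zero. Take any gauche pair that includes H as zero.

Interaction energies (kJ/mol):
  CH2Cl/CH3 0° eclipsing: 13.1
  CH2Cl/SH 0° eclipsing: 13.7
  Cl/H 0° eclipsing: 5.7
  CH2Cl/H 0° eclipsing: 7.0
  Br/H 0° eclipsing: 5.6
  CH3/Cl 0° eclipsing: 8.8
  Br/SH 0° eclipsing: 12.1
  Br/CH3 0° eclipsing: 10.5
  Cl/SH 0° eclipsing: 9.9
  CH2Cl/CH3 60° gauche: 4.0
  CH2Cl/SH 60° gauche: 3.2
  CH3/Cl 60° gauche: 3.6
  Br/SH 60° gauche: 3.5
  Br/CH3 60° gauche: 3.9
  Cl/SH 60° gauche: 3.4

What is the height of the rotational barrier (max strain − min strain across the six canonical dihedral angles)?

CH3 at 0° (eclipsed): CH2Cl–CH3 eclipsed, Br–SH eclipsed, Cl–H eclipsed; 13.1 + 12.1 + 5.7 = 30.9 kJ/mol.
CH3 at 60° (staggered): CH2Cl–CH3 gauche, Br–CH3 gauche, Br–SH gauche, Cl–SH gauche; 4.0 + 3.9 + 3.5 + 3.4 = 14.8 kJ/mol.
CH3 at 120° (eclipsed): CH2Cl–H eclipsed, Br–CH3 eclipsed, Cl–SH eclipsed; 7.0 + 10.5 + 9.9 = 27.4 kJ/mol.
CH3 at 180° (staggered): CH2Cl–SH gauche, Br–CH3 gauche, Cl–CH3 gauche, Cl–SH gauche; 3.2 + 3.9 + 3.6 + 3.4 = 14.1 kJ/mol.
CH3 at 240° (eclipsed): CH2Cl–SH eclipsed, Br–H eclipsed, Cl–CH3 eclipsed; 13.7 + 5.6 + 8.8 = 28.1 kJ/mol.
CH3 at 300° (staggered): CH2Cl–CH3 gauche, CH2Cl–SH gauche, Br–SH gauche, Cl–CH3 gauche; 4.0 + 3.2 + 3.5 + 3.6 = 14.3 kJ/mol.
Max at 0° (30.9 kJ/mol), min at 180° (14.1 kJ/mol); barrier = 16.8 kJ/mol.

16.8 kJ/mol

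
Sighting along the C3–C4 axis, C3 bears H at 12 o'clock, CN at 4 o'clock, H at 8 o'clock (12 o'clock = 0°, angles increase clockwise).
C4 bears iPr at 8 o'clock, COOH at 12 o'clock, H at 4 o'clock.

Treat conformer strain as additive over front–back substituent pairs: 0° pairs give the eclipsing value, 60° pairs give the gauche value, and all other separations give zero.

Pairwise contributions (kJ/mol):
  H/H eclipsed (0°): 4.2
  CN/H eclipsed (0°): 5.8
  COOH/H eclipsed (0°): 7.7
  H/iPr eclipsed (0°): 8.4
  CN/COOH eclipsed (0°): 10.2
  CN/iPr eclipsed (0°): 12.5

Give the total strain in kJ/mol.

This conformer (eclipsed): H(0°)/COOH(0°) eclipsed 7.7; CN(120°)/H(120°) eclipsed 5.8; H(240°)/iPr(240°) eclipsed 8.4 → 21.9 kJ/mol.

21.9 kJ/mol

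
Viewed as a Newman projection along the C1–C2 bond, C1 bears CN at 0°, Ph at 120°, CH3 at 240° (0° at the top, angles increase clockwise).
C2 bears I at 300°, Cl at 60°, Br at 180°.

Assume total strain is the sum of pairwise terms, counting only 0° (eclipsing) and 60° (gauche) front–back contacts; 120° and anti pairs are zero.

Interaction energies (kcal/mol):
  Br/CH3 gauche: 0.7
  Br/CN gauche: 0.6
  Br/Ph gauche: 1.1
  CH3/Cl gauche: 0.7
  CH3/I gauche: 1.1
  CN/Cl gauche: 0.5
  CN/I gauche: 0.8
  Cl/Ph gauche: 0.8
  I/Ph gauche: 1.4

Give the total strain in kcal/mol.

This conformer (staggered): CN–I gauche, CN–Cl gauche, Ph–Cl gauche, Ph–Br gauche, CH3–I gauche, CH3–Br gauche; 0.8 + 0.5 + 0.8 + 1.1 + 1.1 + 0.7 = 5.0 kcal/mol.

5.0 kcal/mol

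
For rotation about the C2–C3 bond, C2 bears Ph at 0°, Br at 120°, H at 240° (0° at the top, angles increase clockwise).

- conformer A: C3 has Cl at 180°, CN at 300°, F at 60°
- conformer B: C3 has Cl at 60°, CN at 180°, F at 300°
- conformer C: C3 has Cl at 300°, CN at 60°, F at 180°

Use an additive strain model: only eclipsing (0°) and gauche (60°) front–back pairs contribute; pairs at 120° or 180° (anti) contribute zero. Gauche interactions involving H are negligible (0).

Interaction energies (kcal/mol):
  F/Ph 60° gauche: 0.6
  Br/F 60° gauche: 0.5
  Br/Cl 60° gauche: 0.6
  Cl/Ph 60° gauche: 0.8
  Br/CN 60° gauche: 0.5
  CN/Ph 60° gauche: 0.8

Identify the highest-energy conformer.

C

A (staggered): Ph–CN gauche, Ph–F gauche, Br–Cl gauche, Br–F gauche; 0.8 + 0.6 + 0.6 + 0.5 = 2.5 kcal/mol.
B (staggered): Ph–Cl gauche, Ph–F gauche, Br–Cl gauche, Br–CN gauche; 0.8 + 0.6 + 0.6 + 0.5 = 2.5 kcal/mol.
C (staggered): Ph–Cl gauche, Ph–CN gauche, Br–CN gauche, Br–F gauche; 0.8 + 0.8 + 0.5 + 0.5 = 2.6 kcal/mol.
C has the highest total (2.6 kcal/mol).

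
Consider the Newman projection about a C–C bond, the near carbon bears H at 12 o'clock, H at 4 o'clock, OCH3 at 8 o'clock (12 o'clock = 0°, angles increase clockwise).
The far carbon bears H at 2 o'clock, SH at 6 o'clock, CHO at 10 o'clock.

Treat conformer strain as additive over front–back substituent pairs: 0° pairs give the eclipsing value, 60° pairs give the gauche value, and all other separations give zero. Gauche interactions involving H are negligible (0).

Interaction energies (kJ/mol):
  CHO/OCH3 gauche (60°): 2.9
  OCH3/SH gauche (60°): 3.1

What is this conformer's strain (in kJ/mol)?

6.0 kJ/mol

This conformer (staggered): OCH3(240°)/SH(180°) gauche 3.1; OCH3(240°)/CHO(300°) gauche 2.9 → 6.0 kJ/mol.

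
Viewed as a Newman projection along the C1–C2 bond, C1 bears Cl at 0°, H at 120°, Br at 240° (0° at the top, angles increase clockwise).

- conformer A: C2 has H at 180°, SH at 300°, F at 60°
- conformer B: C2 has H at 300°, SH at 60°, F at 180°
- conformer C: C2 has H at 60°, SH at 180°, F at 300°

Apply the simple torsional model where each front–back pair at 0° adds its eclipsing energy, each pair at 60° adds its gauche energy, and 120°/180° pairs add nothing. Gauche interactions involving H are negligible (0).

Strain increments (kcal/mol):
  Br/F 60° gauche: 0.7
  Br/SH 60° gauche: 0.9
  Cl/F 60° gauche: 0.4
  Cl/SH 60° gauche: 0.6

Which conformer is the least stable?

A (staggered): Cl(0°)/SH(300°) gauche 0.6; Cl(0°)/F(60°) gauche 0.4; Br(240°)/SH(300°) gauche 0.9 → 1.9 kcal/mol.
B (staggered): Cl(0°)/SH(60°) gauche 0.6; Br(240°)/F(180°) gauche 0.7 → 1.3 kcal/mol.
C (staggered): Cl(0°)/F(300°) gauche 0.4; Br(240°)/SH(180°) gauche 0.9; Br(240°)/F(300°) gauche 0.7 → 2.0 kcal/mol.
C has the highest total (2.0 kcal/mol).

C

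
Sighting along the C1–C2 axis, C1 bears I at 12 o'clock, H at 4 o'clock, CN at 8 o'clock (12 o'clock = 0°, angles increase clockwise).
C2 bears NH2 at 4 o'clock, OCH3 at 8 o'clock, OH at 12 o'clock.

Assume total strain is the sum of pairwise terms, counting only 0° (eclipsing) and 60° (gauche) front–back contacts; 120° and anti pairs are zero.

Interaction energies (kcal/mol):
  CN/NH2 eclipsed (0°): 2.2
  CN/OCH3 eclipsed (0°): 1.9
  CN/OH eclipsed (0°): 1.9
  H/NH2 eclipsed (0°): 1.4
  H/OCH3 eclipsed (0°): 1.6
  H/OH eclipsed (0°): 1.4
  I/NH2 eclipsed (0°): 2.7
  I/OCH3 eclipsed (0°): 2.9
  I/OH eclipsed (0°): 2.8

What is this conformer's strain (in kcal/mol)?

This conformer is eclipsed. I at 0° is eclipsed with OH at 0° (2.8); H at 120° is eclipsed with NH2 at 120° (1.4); CN at 240° is eclipsed with OCH3 at 240° (1.9). Total 6.1 kcal/mol.

6.1 kcal/mol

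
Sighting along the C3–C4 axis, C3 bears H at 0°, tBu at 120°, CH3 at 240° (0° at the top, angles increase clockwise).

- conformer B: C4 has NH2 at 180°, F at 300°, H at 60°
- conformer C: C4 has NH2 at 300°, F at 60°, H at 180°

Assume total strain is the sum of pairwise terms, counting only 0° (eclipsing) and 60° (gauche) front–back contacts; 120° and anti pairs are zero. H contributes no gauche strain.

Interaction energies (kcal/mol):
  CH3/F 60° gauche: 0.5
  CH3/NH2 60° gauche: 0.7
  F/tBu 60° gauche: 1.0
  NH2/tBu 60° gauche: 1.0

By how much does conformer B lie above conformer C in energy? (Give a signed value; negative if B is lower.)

+0.5 kcal/mol

B (staggered): tBu–NH2 gauche, CH3–NH2 gauche, CH3–F gauche; 1.0 + 0.7 + 0.5 = 2.2 kcal/mol.
C (staggered): tBu–F gauche, CH3–NH2 gauche; 1.0 + 0.7 = 1.7 kcal/mol.
E(B) − E(C) = 2.2 − 1.7 = +0.5 kcal/mol.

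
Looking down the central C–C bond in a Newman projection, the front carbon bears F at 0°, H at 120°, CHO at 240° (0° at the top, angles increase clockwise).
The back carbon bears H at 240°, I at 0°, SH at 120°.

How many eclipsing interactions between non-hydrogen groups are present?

Non-H eclipsing pairs: F(0°)/I(0°) — 1 interaction.

1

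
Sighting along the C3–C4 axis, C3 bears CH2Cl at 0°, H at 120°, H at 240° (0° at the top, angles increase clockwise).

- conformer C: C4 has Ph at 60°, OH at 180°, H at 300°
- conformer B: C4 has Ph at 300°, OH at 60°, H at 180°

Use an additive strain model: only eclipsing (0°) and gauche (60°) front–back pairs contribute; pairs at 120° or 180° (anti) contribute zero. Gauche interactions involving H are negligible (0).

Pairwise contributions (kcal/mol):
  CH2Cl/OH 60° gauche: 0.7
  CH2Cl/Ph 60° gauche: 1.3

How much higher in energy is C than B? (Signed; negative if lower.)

-0.7 kcal/mol

C is staggered. CH2Cl at 0° is gauche with Ph at 60° (1.3). Total 1.3 kcal/mol.
B is staggered. CH2Cl at 0° is gauche with Ph at 300° (1.3); CH2Cl at 0° is gauche with OH at 60° (0.7). Total 2.0 kcal/mol.
E(C) − E(B) = 1.3 − 2.0 = -0.7 kcal/mol.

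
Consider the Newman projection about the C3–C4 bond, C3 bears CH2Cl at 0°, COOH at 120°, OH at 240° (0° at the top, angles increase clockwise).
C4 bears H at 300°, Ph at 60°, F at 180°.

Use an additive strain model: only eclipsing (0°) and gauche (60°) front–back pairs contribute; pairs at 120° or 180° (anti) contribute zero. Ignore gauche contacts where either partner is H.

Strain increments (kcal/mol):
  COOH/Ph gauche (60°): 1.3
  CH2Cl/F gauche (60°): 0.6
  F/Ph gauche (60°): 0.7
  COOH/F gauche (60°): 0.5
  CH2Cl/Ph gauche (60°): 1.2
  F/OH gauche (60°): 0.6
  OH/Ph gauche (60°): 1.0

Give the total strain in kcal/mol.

This conformer (staggered): CH2Cl(0°)/Ph(60°) gauche 1.2; COOH(120°)/Ph(60°) gauche 1.3; COOH(120°)/F(180°) gauche 0.5; OH(240°)/F(180°) gauche 0.6 → 3.6 kcal/mol.

3.6 kcal/mol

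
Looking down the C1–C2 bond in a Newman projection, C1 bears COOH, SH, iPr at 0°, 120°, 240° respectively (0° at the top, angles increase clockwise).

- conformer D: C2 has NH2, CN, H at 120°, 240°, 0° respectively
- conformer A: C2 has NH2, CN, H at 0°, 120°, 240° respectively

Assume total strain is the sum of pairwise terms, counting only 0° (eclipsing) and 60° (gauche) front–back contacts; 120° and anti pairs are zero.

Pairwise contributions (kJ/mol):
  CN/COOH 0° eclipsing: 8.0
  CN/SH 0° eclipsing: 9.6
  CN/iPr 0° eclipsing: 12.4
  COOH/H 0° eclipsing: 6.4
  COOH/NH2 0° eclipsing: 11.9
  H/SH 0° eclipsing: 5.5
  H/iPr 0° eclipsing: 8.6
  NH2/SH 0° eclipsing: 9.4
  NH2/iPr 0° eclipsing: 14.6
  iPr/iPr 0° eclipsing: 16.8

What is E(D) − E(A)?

-1.9 kJ/mol

D is eclipsed. COOH at 0° is eclipsed with H at 0° (6.4); SH at 120° is eclipsed with NH2 at 120° (9.4); iPr at 240° is eclipsed with CN at 240° (12.4). Total 28.2 kJ/mol.
A is eclipsed. COOH at 0° is eclipsed with NH2 at 0° (11.9); SH at 120° is eclipsed with CN at 120° (9.6); iPr at 240° is eclipsed with H at 240° (8.6). Total 30.1 kJ/mol.
E(D) − E(A) = 28.2 − 30.1 = -1.9 kJ/mol.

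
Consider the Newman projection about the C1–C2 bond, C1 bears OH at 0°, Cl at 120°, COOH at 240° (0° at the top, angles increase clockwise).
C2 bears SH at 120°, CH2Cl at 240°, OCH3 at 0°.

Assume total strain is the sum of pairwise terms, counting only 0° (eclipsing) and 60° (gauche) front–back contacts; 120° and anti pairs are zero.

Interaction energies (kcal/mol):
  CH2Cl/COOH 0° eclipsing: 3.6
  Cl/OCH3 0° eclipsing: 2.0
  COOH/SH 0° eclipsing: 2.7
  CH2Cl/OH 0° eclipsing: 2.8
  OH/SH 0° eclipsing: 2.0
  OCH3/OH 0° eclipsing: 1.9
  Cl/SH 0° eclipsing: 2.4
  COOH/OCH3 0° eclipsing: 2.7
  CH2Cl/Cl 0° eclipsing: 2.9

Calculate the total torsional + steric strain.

7.9 kcal/mol

This conformer (eclipsed): OH(0°)/OCH3(0°) eclipsed 1.9; Cl(120°)/SH(120°) eclipsed 2.4; COOH(240°)/CH2Cl(240°) eclipsed 3.6 → 7.9 kcal/mol.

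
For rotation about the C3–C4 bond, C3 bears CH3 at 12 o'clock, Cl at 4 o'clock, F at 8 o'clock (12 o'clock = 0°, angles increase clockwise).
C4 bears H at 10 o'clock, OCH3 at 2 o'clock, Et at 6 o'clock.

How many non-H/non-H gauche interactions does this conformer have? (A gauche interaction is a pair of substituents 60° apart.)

Non-H gauche pairs: CH3(0°)/OCH3(60°); Cl(120°)/OCH3(60°); Cl(120°)/Et(180°); F(240°)/Et(180°) — 4 interactions.

4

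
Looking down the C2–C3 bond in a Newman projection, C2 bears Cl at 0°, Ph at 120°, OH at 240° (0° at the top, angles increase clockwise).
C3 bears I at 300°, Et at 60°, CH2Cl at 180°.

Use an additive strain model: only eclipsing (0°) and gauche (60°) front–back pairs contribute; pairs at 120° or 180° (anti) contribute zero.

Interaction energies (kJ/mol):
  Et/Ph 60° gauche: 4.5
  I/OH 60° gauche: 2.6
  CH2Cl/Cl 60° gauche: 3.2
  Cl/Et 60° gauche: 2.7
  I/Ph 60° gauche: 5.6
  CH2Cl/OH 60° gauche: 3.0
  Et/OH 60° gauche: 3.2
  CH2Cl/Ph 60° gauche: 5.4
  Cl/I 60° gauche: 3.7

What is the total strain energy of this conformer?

This conformer is staggered. Cl at 0° is gauche with I at 300° (3.7); Cl at 0° is gauche with Et at 60° (2.7); Ph at 120° is gauche with Et at 60° (4.5); Ph at 120° is gauche with CH2Cl at 180° (5.4); OH at 240° is gauche with I at 300° (2.6); OH at 240° is gauche with CH2Cl at 180° (3.0). Total 21.9 kJ/mol.

21.9 kJ/mol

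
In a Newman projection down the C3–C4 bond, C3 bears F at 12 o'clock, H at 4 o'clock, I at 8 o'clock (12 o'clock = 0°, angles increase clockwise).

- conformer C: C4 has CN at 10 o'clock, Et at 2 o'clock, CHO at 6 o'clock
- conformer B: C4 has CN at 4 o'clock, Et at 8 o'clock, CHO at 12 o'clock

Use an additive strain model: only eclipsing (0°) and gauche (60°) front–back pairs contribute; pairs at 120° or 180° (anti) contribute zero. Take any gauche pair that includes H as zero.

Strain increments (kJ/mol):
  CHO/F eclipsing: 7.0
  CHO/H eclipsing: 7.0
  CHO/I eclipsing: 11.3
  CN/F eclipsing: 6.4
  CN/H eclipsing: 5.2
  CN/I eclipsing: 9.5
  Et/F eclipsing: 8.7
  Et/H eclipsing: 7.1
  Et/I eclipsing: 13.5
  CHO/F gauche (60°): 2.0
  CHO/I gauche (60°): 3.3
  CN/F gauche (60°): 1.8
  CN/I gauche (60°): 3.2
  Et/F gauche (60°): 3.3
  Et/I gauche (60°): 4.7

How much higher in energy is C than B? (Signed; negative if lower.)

-14.1 kJ/mol

C (staggered): F(0°)/CN(300°) gauche 1.8; F(0°)/Et(60°) gauche 3.3; I(240°)/CN(300°) gauche 3.2; I(240°)/CHO(180°) gauche 3.3 → 11.6 kJ/mol.
B (eclipsed): F(0°)/CHO(0°) eclipsed 7.0; H(120°)/CN(120°) eclipsed 5.2; I(240°)/Et(240°) eclipsed 13.5 → 25.7 kJ/mol.
E(C) − E(B) = 11.6 − 25.7 = -14.1 kJ/mol.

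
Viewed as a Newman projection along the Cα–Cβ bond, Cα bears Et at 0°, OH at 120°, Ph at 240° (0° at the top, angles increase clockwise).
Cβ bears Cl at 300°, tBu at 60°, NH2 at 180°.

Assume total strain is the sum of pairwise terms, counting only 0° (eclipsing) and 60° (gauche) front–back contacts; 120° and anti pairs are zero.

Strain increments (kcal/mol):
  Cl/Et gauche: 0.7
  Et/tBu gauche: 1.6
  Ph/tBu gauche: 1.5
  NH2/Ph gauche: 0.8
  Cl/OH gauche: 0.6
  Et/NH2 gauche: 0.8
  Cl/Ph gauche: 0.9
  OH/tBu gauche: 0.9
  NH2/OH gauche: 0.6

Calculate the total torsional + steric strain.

5.5 kcal/mol

This conformer (staggered): Et(0°)/Cl(300°) gauche 0.7; Et(0°)/tBu(60°) gauche 1.6; OH(120°)/tBu(60°) gauche 0.9; OH(120°)/NH2(180°) gauche 0.6; Ph(240°)/Cl(300°) gauche 0.9; Ph(240°)/NH2(180°) gauche 0.8 → 5.5 kcal/mol.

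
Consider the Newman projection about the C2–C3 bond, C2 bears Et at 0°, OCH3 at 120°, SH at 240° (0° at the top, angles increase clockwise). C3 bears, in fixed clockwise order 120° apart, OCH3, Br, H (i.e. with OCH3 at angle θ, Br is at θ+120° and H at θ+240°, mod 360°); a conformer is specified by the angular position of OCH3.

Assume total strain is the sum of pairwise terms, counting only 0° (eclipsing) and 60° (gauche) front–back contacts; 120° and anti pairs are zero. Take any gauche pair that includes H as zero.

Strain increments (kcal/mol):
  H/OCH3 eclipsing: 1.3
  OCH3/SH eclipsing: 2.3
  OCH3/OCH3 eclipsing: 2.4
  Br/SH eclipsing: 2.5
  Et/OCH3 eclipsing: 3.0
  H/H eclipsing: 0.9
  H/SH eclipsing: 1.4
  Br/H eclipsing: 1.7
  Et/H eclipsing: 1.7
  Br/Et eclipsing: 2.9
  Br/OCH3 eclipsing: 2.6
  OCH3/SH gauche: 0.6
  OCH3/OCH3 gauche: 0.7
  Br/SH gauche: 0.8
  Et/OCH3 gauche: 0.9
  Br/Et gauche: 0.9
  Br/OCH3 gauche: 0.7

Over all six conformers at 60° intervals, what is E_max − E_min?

4.0 kcal/mol

OCH3 at 0° (eclipsed): Et(0°)/OCH3(0°) eclipsed 3.0; OCH3(120°)/Br(120°) eclipsed 2.6; SH(240°)/H(240°) eclipsed 1.4 → 7.0 kcal/mol.
OCH3 at 60° (staggered): Et(0°)/OCH3(60°) gauche 0.9; OCH3(120°)/OCH3(60°) gauche 0.7; OCH3(120°)/Br(180°) gauche 0.7; SH(240°)/Br(180°) gauche 0.8 → 3.1 kcal/mol.
OCH3 at 120° (eclipsed): Et(0°)/H(0°) eclipsed 1.7; OCH3(120°)/OCH3(120°) eclipsed 2.4; SH(240°)/Br(240°) eclipsed 2.5 → 6.6 kcal/mol.
OCH3 at 180° (staggered): Et(0°)/Br(300°) gauche 0.9; OCH3(120°)/OCH3(180°) gauche 0.7; SH(240°)/OCH3(180°) gauche 0.6; SH(240°)/Br(300°) gauche 0.8 → 3.0 kcal/mol.
OCH3 at 240° (eclipsed): Et(0°)/Br(0°) eclipsed 2.9; OCH3(120°)/H(120°) eclipsed 1.3; SH(240°)/OCH3(240°) eclipsed 2.3 → 6.5 kcal/mol.
OCH3 at 300° (staggered): Et(0°)/OCH3(300°) gauche 0.9; Et(0°)/Br(60°) gauche 0.9; OCH3(120°)/Br(60°) gauche 0.7; SH(240°)/OCH3(300°) gauche 0.6 → 3.1 kcal/mol.
Max at 0° (7.0 kcal/mol), min at 180° (3.0 kcal/mol); barrier = 4.0 kcal/mol.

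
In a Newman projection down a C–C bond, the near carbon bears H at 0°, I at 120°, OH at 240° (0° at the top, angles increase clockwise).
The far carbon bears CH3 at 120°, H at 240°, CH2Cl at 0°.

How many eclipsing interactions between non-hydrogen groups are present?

Non-H eclipsing pairs: I(120°)/CH3(120°) — 1 interaction.

1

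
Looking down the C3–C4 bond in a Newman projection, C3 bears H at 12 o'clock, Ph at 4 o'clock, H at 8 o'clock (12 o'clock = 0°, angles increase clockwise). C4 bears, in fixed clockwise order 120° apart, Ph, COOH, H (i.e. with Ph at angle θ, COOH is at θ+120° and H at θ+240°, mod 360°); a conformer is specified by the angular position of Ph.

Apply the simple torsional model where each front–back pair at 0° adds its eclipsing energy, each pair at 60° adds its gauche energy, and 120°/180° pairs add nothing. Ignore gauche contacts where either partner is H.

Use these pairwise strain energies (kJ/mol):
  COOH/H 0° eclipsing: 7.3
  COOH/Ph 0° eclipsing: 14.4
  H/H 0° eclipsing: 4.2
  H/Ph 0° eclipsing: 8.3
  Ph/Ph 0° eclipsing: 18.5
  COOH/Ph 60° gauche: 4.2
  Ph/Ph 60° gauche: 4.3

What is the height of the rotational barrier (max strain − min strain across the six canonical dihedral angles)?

Ph at 0° (eclipsed): H–Ph eclipsed, Ph–COOH eclipsed, H–H eclipsed; 8.3 + 14.4 + 4.2 = 26.9 kJ/mol.
Ph at 60° (staggered): Ph–Ph gauche, Ph–COOH gauche; 4.3 + 4.2 = 8.5 kJ/mol.
Ph at 120° (eclipsed): H–H eclipsed, Ph–Ph eclipsed, H–COOH eclipsed; 4.2 + 18.5 + 7.3 = 30.0 kJ/mol.
Ph at 180° (staggered): Ph–Ph gauche; 4.3 = 4.3 kJ/mol.
Ph at 240° (eclipsed): H–COOH eclipsed, Ph–H eclipsed, H–Ph eclipsed; 7.3 + 8.3 + 8.3 = 23.9 kJ/mol.
Ph at 300° (staggered): Ph–COOH gauche; 4.2 = 4.2 kJ/mol.
Max at 120° (30.0 kJ/mol), min at 300° (4.2 kJ/mol); barrier = 25.8 kJ/mol.

25.8 kJ/mol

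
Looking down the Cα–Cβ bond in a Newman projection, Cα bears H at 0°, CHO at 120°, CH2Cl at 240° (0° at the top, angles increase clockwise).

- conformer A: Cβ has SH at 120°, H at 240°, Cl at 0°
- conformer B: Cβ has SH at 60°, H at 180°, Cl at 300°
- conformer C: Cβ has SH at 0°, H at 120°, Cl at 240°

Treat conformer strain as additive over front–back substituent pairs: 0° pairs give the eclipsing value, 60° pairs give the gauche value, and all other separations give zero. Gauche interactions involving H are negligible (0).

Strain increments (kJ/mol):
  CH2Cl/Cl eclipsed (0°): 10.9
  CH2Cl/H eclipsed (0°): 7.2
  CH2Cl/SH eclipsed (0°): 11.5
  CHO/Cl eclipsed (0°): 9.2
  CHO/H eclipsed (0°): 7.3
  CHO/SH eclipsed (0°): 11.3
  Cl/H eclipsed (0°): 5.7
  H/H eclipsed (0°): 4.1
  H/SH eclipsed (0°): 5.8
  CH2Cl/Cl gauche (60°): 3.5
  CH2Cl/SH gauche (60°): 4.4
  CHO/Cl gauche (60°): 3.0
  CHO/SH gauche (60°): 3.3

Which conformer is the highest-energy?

A

A (eclipsed): H–Cl eclipsed, CHO–SH eclipsed, CH2Cl–H eclipsed; 5.7 + 11.3 + 7.2 = 24.2 kJ/mol.
B (staggered): CHO–SH gauche, CH2Cl–Cl gauche; 3.3 + 3.5 = 6.8 kJ/mol.
C (eclipsed): H–SH eclipsed, CHO–H eclipsed, CH2Cl–Cl eclipsed; 5.8 + 7.3 + 10.9 = 24.0 kJ/mol.
A has the highest total (24.2 kJ/mol).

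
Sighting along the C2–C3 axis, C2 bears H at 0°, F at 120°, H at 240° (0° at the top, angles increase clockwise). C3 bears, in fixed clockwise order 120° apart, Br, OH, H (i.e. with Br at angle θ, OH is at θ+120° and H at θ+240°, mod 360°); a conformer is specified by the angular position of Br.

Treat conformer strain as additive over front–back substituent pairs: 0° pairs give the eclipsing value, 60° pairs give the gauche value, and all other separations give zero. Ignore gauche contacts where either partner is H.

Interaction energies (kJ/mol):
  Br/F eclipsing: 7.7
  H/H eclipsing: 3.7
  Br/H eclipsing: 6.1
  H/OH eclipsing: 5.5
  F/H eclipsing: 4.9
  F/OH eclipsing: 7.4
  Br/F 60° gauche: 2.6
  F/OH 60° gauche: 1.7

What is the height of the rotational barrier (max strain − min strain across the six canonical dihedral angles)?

Br at 0° (eclipsed): H–Br eclipsed, F–OH eclipsed, H–H eclipsed; 6.1 + 7.4 + 3.7 = 17.2 kJ/mol.
Br at 60° (staggered): F–Br gauche, F–OH gauche; 2.6 + 1.7 = 4.3 kJ/mol.
Br at 120° (eclipsed): H–H eclipsed, F–Br eclipsed, H–OH eclipsed; 3.7 + 7.7 + 5.5 = 16.9 kJ/mol.
Br at 180° (staggered): F–Br gauche; 2.6 = 2.6 kJ/mol.
Br at 240° (eclipsed): H–OH eclipsed, F–H eclipsed, H–Br eclipsed; 5.5 + 4.9 + 6.1 = 16.5 kJ/mol.
Br at 300° (staggered): F–OH gauche; 1.7 = 1.7 kJ/mol.
Max at 0° (17.2 kJ/mol), min at 300° (1.7 kJ/mol); barrier = 15.5 kJ/mol.

15.5 kJ/mol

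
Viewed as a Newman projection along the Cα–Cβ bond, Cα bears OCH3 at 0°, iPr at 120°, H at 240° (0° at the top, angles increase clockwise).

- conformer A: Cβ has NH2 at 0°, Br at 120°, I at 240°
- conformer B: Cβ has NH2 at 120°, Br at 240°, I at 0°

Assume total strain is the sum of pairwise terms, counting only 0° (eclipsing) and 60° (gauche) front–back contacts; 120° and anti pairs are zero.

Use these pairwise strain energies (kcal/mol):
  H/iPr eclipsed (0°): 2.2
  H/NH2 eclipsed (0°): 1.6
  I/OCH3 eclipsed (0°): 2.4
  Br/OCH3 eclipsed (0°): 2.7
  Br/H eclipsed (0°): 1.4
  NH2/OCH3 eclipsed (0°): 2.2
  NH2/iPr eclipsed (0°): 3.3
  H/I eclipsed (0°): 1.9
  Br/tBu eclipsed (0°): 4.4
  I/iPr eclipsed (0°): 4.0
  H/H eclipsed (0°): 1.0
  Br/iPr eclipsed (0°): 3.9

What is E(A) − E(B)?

+0.9 kcal/mol

A (eclipsed): OCH3–NH2 eclipsed, iPr–Br eclipsed, H–I eclipsed; 2.2 + 3.9 + 1.9 = 8.0 kcal/mol.
B (eclipsed): OCH3–I eclipsed, iPr–NH2 eclipsed, H–Br eclipsed; 2.4 + 3.3 + 1.4 = 7.1 kcal/mol.
E(A) − E(B) = 8.0 − 7.1 = +0.9 kcal/mol.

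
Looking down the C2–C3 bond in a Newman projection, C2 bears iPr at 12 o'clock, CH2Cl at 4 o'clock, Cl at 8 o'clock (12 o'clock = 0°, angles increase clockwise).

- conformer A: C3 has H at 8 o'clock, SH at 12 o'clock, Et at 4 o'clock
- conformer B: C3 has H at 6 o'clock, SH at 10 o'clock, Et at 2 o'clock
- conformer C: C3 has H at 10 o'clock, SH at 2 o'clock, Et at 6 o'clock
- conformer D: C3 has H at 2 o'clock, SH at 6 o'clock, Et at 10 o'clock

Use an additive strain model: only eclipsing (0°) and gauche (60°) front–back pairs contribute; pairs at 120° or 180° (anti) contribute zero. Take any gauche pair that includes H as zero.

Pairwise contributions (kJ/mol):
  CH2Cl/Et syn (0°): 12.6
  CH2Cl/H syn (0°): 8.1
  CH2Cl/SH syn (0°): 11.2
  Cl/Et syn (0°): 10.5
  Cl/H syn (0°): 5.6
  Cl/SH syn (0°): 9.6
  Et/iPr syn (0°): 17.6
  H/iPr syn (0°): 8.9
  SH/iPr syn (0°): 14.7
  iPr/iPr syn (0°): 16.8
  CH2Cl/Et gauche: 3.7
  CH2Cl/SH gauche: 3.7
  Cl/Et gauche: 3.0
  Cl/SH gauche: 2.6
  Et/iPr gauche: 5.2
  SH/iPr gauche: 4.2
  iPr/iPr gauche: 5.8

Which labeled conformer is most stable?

D

A (eclipsed): iPr–SH eclipsed, CH2Cl–Et eclipsed, Cl–H eclipsed; 14.7 + 12.6 + 5.6 = 32.9 kJ/mol.
B (staggered): iPr–SH gauche, iPr–Et gauche, CH2Cl–Et gauche, Cl–SH gauche; 4.2 + 5.2 + 3.7 + 2.6 = 15.7 kJ/mol.
C (staggered): iPr–SH gauche, CH2Cl–SH gauche, CH2Cl–Et gauche, Cl–Et gauche; 4.2 + 3.7 + 3.7 + 3.0 = 14.6 kJ/mol.
D (staggered): iPr–Et gauche, CH2Cl–SH gauche, Cl–SH gauche, Cl–Et gauche; 5.2 + 3.7 + 2.6 + 3.0 = 14.5 kJ/mol.
D has the lowest total (14.5 kJ/mol).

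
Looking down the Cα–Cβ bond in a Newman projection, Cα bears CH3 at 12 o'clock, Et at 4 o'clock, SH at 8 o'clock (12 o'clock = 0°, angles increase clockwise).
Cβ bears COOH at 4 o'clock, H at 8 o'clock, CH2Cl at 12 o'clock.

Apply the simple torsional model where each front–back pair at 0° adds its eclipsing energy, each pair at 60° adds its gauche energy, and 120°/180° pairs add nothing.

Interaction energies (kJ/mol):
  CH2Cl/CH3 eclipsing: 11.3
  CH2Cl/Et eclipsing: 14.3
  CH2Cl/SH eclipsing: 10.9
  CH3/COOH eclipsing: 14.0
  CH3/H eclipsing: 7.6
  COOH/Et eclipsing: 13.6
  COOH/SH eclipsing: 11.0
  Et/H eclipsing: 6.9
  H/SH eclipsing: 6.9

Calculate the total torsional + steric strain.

31.8 kJ/mol

This conformer (eclipsed): CH3(0°)/CH2Cl(0°) eclipsed 11.3; Et(120°)/COOH(120°) eclipsed 13.6; SH(240°)/H(240°) eclipsed 6.9 → 31.8 kJ/mol.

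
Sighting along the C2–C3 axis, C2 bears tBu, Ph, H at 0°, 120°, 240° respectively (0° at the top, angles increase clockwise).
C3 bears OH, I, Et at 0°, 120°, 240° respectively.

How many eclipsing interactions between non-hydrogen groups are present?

Non-H eclipsing pairs: tBu(0°)/OH(0°); Ph(120°)/I(120°) — 2 interactions.

2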